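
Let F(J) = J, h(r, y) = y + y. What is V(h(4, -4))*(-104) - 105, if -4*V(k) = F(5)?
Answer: 25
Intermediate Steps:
h(r, y) = 2*y
V(k) = -5/4 (V(k) = -1/4*5 = -5/4)
V(h(4, -4))*(-104) - 105 = -5/4*(-104) - 105 = 130 - 105 = 25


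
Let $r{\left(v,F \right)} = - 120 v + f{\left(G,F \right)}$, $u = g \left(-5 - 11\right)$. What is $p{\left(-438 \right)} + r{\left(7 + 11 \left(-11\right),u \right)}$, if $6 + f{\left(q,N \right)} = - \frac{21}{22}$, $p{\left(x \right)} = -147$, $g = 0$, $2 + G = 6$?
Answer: $\frac{297573}{22} \approx 13526.0$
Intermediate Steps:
$G = 4$ ($G = -2 + 6 = 4$)
$f{\left(q,N \right)} = - \frac{153}{22}$ ($f{\left(q,N \right)} = -6 - \frac{21}{22} = - \frac{153}{22}$)
$u = 0$ ($u = 0 \left(-5 - 11\right) = 0 \left(-16\right) = 0$)
$r{\left(v,F \right)} = - \frac{153}{22} - 120 v$ ($r{\left(v,F \right)} = - 120 v - \frac{153}{22} = - \frac{153}{22} - 120 v$)
$p{\left(-438 \right)} + r{\left(7 + 11 \left(-11\right),u \right)} = -147 - \left(\frac{153}{22} + 120 \left(7 + 11 \left(-11\right)\right)\right) = -147 - \left(\frac{153}{22} + 120 \left(7 - 121\right)\right) = -147 - - \frac{300807}{22} = -147 + \left(- \frac{153}{22} + 13680\right) = -147 + \frac{300807}{22} = \frac{297573}{22}$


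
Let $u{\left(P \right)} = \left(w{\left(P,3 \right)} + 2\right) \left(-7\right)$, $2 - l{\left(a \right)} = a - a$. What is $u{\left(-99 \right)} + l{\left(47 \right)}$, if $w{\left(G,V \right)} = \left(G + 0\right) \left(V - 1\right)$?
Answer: $1374$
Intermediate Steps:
$l{\left(a \right)} = 2$ ($l{\left(a \right)} = 2 - \left(a - a\right) = 2 - 0 = 2 + 0 = 2$)
$w{\left(G,V \right)} = G \left(-1 + V\right)$
$u{\left(P \right)} = -14 - 14 P$ ($u{\left(P \right)} = \left(P \left(-1 + 3\right) + 2\right) \left(-7\right) = \left(P 2 + 2\right) \left(-7\right) = \left(2 P + 2\right) \left(-7\right) = \left(2 + 2 P\right) \left(-7\right) = -14 - 14 P$)
$u{\left(-99 \right)} + l{\left(47 \right)} = \left(-14 - -1386\right) + 2 = \left(-14 + 1386\right) + 2 = 1372 + 2 = 1374$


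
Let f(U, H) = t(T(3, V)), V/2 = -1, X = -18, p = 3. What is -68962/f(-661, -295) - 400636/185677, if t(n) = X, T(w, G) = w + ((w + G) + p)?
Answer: 6398722913/1671093 ≈ 3829.1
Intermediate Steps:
V = -2 (V = 2*(-1) = -2)
T(w, G) = 3 + G + 2*w (T(w, G) = w + ((w + G) + 3) = w + ((G + w) + 3) = w + (3 + G + w) = 3 + G + 2*w)
t(n) = -18
f(U, H) = -18
-68962/f(-661, -295) - 400636/185677 = -68962/(-18) - 400636/185677 = -68962*(-1/18) - 400636*1/185677 = 34481/9 - 400636/185677 = 6398722913/1671093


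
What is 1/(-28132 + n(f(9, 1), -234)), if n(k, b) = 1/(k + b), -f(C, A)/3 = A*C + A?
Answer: -264/7426849 ≈ -3.5547e-5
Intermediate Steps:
f(C, A) = -3*A - 3*A*C (f(C, A) = -3*(A*C + A) = -3*(A + A*C) = -3*A - 3*A*C)
n(k, b) = 1/(b + k)
1/(-28132 + n(f(9, 1), -234)) = 1/(-28132 + 1/(-234 - 3*1*(1 + 9))) = 1/(-28132 + 1/(-234 - 3*1*10)) = 1/(-28132 + 1/(-234 - 30)) = 1/(-28132 + 1/(-264)) = 1/(-28132 - 1/264) = 1/(-7426849/264) = -264/7426849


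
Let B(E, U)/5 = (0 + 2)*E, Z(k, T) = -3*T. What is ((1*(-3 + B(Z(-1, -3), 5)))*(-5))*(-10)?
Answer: 4350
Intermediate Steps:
B(E, U) = 10*E (B(E, U) = 5*((0 + 2)*E) = 5*(2*E) = 10*E)
((1*(-3 + B(Z(-1, -3), 5)))*(-5))*(-10) = ((1*(-3 + 10*(-3*(-3))))*(-5))*(-10) = ((1*(-3 + 10*9))*(-5))*(-10) = ((1*(-3 + 90))*(-5))*(-10) = ((1*87)*(-5))*(-10) = (87*(-5))*(-10) = -435*(-10) = 4350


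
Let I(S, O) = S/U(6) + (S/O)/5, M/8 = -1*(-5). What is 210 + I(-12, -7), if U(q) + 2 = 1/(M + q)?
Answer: 98466/455 ≈ 216.41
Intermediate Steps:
M = 40 (M = 8*(-1*(-5)) = 8*5 = 40)
U(q) = -2 + 1/(40 + q)
I(S, O) = -46*S/91 + S/(5*O) (I(S, O) = S/(((-79 - 2*6)/(40 + 6))) + (S/O)/5 = S/(((-79 - 12)/46)) + (S/O)*(⅕) = S/(((1/46)*(-91))) + S/(5*O) = S/(-91/46) + S/(5*O) = S*(-46/91) + S/(5*O) = -46*S/91 + S/(5*O))
210 + I(-12, -7) = 210 + (1/455)*(-12)*(91 - 230*(-7))/(-7) = 210 + (1/455)*(-12)*(-⅐)*(91 + 1610) = 210 + (1/455)*(-12)*(-⅐)*1701 = 210 + 2916/455 = 98466/455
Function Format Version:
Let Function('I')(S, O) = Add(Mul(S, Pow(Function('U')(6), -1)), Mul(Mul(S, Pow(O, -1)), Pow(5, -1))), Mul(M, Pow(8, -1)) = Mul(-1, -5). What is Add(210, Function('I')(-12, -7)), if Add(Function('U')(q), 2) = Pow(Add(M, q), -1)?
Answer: Rational(98466, 455) ≈ 216.41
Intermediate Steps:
M = 40 (M = Mul(8, Mul(-1, -5)) = Mul(8, 5) = 40)
Function('U')(q) = Add(-2, Pow(Add(40, q), -1))
Function('I')(S, O) = Add(Mul(Rational(-46, 91), S), Mul(Rational(1, 5), S, Pow(O, -1))) (Function('I')(S, O) = Add(Mul(S, Pow(Mul(Pow(Add(40, 6), -1), Add(-79, Mul(-2, 6))), -1)), Mul(Mul(S, Pow(O, -1)), Pow(5, -1))) = Add(Mul(S, Pow(Mul(Pow(46, -1), Add(-79, -12)), -1)), Mul(Mul(S, Pow(O, -1)), Rational(1, 5))) = Add(Mul(S, Pow(Mul(Rational(1, 46), -91), -1)), Mul(Rational(1, 5), S, Pow(O, -1))) = Add(Mul(S, Pow(Rational(-91, 46), -1)), Mul(Rational(1, 5), S, Pow(O, -1))) = Add(Mul(S, Rational(-46, 91)), Mul(Rational(1, 5), S, Pow(O, -1))) = Add(Mul(Rational(-46, 91), S), Mul(Rational(1, 5), S, Pow(O, -1))))
Add(210, Function('I')(-12, -7)) = Add(210, Mul(Rational(1, 455), -12, Pow(-7, -1), Add(91, Mul(-230, -7)))) = Add(210, Mul(Rational(1, 455), -12, Rational(-1, 7), Add(91, 1610))) = Add(210, Mul(Rational(1, 455), -12, Rational(-1, 7), 1701)) = Add(210, Rational(2916, 455)) = Rational(98466, 455)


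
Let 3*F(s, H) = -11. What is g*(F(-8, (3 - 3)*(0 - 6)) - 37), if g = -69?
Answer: 2806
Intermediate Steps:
F(s, H) = -11/3 (F(s, H) = (⅓)*(-11) = -11/3)
g*(F(-8, (3 - 3)*(0 - 6)) - 37) = -69*(-11/3 - 37) = -69*(-122/3) = 2806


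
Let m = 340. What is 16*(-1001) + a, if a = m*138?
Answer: 30904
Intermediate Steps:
a = 46920 (a = 340*138 = 46920)
16*(-1001) + a = 16*(-1001) + 46920 = -16016 + 46920 = 30904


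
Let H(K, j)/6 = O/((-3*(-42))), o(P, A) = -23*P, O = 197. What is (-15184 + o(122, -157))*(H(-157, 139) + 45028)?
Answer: -2430667450/3 ≈ -8.1022e+8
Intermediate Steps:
H(K, j) = 197/21 (H(K, j) = 6*(197/((-3*(-42)))) = 6*(197/126) = 197/21)
(-15184 + o(122, -157))*(H(-157, 139) + 45028) = (-15184 - 23*122)*(197/21 + 45028) = (-15184 - 2806)*(945785/21) = -17990*945785/21 = -2430667450/3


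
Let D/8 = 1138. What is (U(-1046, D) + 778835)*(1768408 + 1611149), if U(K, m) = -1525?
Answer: 2626963451670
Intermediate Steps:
D = 9104 (D = 8*1138 = 9104)
(U(-1046, D) + 778835)*(1768408 + 1611149) = (-1525 + 778835)*(1768408 + 1611149) = 777310*3379557 = 2626963451670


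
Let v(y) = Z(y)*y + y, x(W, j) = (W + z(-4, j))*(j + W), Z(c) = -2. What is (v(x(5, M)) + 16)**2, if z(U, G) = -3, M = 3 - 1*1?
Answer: 4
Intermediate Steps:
M = 2 (M = 3 - 1 = 2)
x(W, j) = (-3 + W)*(W + j) (x(W, j) = (W - 3)*(j + W) = (-3 + W)*(W + j))
v(y) = -y (v(y) = -2*y + y = -y)
(v(x(5, M)) + 16)**2 = (-(5**2 - 3*5 - 3*2 + 5*2) + 16)**2 = (-(25 - 15 - 6 + 10) + 16)**2 = (-1*14 + 16)**2 = (-14 + 16)**2 = 2**2 = 4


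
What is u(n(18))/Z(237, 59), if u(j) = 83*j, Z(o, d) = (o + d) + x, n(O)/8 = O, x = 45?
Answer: 11952/341 ≈ 35.050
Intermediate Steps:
n(O) = 8*O
Z(o, d) = 45 + d + o (Z(o, d) = (o + d) + 45 = (d + o) + 45 = 45 + d + o)
u(n(18))/Z(237, 59) = (83*(8*18))/(45 + 59 + 237) = (83*144)/341 = 11952*(1/341) = 11952/341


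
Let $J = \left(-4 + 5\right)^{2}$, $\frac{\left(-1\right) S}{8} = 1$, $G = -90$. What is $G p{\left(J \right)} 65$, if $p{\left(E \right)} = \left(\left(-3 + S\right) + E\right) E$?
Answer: $58500$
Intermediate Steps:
$S = -8$ ($S = \left(-8\right) 1 = -8$)
$J = 1$ ($J = 1^{2} = 1$)
$p{\left(E \right)} = E \left(-11 + E\right)$ ($p{\left(E \right)} = \left(\left(-3 - 8\right) + E\right) E = \left(-11 + E\right) E = E \left(-11 + E\right)$)
$G p{\left(J \right)} 65 = - 90 \cdot 1 \left(-11 + 1\right) 65 = - 90 \cdot 1 \left(-10\right) 65 = \left(-90\right) \left(-10\right) 65 = 900 \cdot 65 = 58500$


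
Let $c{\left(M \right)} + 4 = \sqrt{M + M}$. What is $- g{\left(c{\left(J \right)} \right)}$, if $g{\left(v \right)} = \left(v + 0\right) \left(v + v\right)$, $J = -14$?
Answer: $24 + 32 i \sqrt{7} \approx 24.0 + 84.664 i$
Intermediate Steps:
$c{\left(M \right)} = -4 + \sqrt{2} \sqrt{M}$ ($c{\left(M \right)} = -4 + \sqrt{M + M} = -4 + \sqrt{2 M} = -4 + \sqrt{2} \sqrt{M}$)
$g{\left(v \right)} = 2 v^{2}$ ($g{\left(v \right)} = v 2 v = 2 v^{2}$)
$- g{\left(c{\left(J \right)} \right)} = - 2 \left(-4 + \sqrt{2} \sqrt{-14}\right)^{2} = - 2 \left(-4 + \sqrt{2} i \sqrt{14}\right)^{2} = - 2 \left(-4 + 2 i \sqrt{7}\right)^{2}$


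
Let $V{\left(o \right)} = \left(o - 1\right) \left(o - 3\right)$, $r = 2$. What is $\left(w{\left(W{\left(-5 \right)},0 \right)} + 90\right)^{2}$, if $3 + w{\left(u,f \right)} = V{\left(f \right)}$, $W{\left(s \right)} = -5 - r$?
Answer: $8100$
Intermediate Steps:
$W{\left(s \right)} = -7$ ($W{\left(s \right)} = -5 - 2 = -7$)
$V{\left(o \right)} = \left(-1 + o\right) \left(-3 + o\right)$
$w{\left(u,f \right)} = f^{2} - 4 f$ ($w{\left(u,f \right)} = -3 + \left(3 + f^{2} - 4 f\right) = f^{2} - 4 f$)
$\left(w{\left(W{\left(-5 \right)},0 \right)} + 90\right)^{2} = \left(0 \left(-4 + 0\right) + 90\right)^{2} = \left(0 \left(-4\right) + 90\right)^{2} = \left(0 + 90\right)^{2} = 90^{2} = 8100$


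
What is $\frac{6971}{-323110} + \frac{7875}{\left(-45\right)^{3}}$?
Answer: $- \frac{2826421}{26171910} \approx -0.10799$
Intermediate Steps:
$\frac{6971}{-323110} + \frac{7875}{\left(-45\right)^{3}} = 6971 \left(- \frac{1}{323110}\right) + \frac{7875}{-91125} = - \frac{6971}{323110} + 7875 \left(- \frac{1}{91125}\right) = - \frac{6971}{323110} - \frac{7}{81} = - \frac{2826421}{26171910}$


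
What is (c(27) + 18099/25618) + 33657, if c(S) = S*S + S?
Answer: 881610333/25618 ≈ 34414.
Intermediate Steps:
c(S) = S + S² (c(S) = S² + S = S + S²)
(c(27) + 18099/25618) + 33657 = (27*(1 + 27) + 18099/25618) + 33657 = (27*28 + 18099*(1/25618)) + 33657 = (756 + 18099/25618) + 33657 = 19385307/25618 + 33657 = 881610333/25618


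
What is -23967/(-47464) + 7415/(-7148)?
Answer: -45157361/84818168 ≈ -0.53240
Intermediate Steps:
-23967/(-47464) + 7415/(-7148) = -23967*(-1/47464) + 7415*(-1/7148) = 23967/47464 - 7415/7148 = -45157361/84818168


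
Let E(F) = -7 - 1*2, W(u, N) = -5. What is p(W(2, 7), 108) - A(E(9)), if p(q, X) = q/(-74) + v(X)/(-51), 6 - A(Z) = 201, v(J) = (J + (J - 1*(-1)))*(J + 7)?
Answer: -1110485/3774 ≈ -294.25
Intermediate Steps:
E(F) = -9 (E(F) = -7 - 2 = -9)
v(J) = (1 + 2*J)*(7 + J) (v(J) = (J + (J + 1))*(7 + J) = (J + (1 + J))*(7 + J) = (1 + 2*J)*(7 + J))
A(Z) = -195 (A(Z) = 6 - 1*201 = 6 - 201 = -195)
p(q, X) = -7/51 - 5*X/17 - 2*X²/51 - q/74 (p(q, X) = q/(-74) + (7 + 2*X² + 15*X)/(-51) = q*(-1/74) + (7 + 2*X² + 15*X)*(-1/51) = -q/74 + (-7/51 - 5*X/17 - 2*X²/51) = -7/51 - 5*X/17 - 2*X²/51 - q/74)
p(W(2, 7), 108) - A(E(9)) = (-7/51 - 5/17*108 - 2/51*108² - 1/74*(-5)) - 1*(-195) = (-7/51 - 540/17 - 2/51*11664 + 5/74) + 195 = (-7/51 - 540/17 - 7776/17 + 5/74) + 195 = -1846415/3774 + 195 = -1110485/3774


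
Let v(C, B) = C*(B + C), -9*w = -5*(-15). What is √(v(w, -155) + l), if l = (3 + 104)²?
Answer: √115291/3 ≈ 113.18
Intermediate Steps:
w = -25/3 (w = -(-5)*(-15)/9 = -⅑*75 = -25/3 ≈ -8.3333)
l = 11449 (l = 107² = 11449)
√(v(w, -155) + l) = √(-25*(-155 - 25/3)/3 + 11449) = √(-25/3*(-490/3) + 11449) = √(12250/9 + 11449) = √(115291/9) = √115291/3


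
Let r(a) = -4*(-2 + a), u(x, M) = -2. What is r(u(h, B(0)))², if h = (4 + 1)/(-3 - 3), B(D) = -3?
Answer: 256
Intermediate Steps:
h = -⅚ (h = 5/(-6) = 5*(-⅙) = -⅚ ≈ -0.83333)
r(a) = 8 - 4*a
r(u(h, B(0)))² = (8 - 4*(-2))² = (8 + 8)² = 16² = 256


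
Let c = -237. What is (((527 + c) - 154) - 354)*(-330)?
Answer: 71940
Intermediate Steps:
(((527 + c) - 154) - 354)*(-330) = (((527 - 237) - 154) - 354)*(-330) = ((290 - 154) - 354)*(-330) = (136 - 354)*(-330) = -218*(-330) = 71940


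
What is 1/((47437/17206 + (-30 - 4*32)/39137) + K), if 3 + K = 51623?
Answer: 13742678/709434871489 ≈ 1.9371e-5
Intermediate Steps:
K = 51620 (K = -3 + 51623 = 51620)
1/((47437/17206 + (-30 - 4*32)/39137) + K) = 1/((47437/17206 + (-30 - 4*32)/39137) + 51620) = 1/((47437*(1/17206) + (-30 - 128)*(1/39137)) + 51620) = 1/((47437/17206 - 158*1/39137) + 51620) = 1/((47437/17206 - 158/39137) + 51620) = 1/(37833129/13742678 + 51620) = 1/(709434871489/13742678) = 13742678/709434871489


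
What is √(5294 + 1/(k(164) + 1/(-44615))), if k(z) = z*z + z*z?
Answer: √30491663356439761874439/2399930079 ≈ 72.760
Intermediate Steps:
k(z) = 2*z² (k(z) = z² + z² = 2*z²)
√(5294 + 1/(k(164) + 1/(-44615))) = √(5294 + 1/(2*164² + 1/(-44615))) = √(5294 + 1/(2*26896 - 1/44615)) = √(5294 + 1/(53792 - 1/44615)) = √(5294 + 1/(2399930079/44615)) = √(5294 + 44615/2399930079) = √(12705229882841/2399930079) = √30491663356439761874439/2399930079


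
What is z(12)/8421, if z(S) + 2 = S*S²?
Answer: 1726/8421 ≈ 0.20496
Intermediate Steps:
z(S) = -2 + S³ (z(S) = -2 + S*S² = -2 + S³)
z(12)/8421 = (-2 + 12³)/8421 = (-2 + 1728)*(1/8421) = 1726*(1/8421) = 1726/8421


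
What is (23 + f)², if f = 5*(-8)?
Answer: 289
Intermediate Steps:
f = -40
(23 + f)² = (23 - 40)² = (-17)² = 289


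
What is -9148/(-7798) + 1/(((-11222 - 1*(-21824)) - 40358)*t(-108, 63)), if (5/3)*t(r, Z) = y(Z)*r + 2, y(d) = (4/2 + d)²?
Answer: 186311872337431/158817225659736 ≈ 1.1731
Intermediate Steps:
y(d) = (2 + d)² (y(d) = (4*(½) + d)² = (2 + d)²)
t(r, Z) = 6/5 + 3*r*(2 + Z)²/5 (t(r, Z) = 3*((2 + Z)²*r + 2)/5 = 3*(r*(2 + Z)² + 2)/5 = 3*(2 + r*(2 + Z)²)/5 = 6/5 + 3*r*(2 + Z)²/5)
-9148/(-7798) + 1/(((-11222 - 1*(-21824)) - 40358)*t(-108, 63)) = -9148/(-7798) + 1/(((-11222 - 1*(-21824)) - 40358)*(6/5 + (⅗)*(-108)*(2 + 63)²)) = -9148*(-1/7798) + 1/(((-11222 + 21824) - 40358)*(6/5 + (⅗)*(-108)*65²)) = 4574/3899 + 1/((10602 - 40358)*(6/5 + (⅗)*(-108)*4225)) = 4574/3899 + 1/((-29756)*(6/5 - 273780)) = 4574/3899 - 1/(29756*(-1368894/5)) = 4574/3899 - 1/29756*(-5/1368894) = 4574/3899 + 5/40732809864 = 186311872337431/158817225659736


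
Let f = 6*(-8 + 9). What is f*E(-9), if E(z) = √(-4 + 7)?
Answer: 6*√3 ≈ 10.392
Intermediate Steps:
E(z) = √3
f = 6 (f = 6*1 = 6)
f*E(-9) = 6*√3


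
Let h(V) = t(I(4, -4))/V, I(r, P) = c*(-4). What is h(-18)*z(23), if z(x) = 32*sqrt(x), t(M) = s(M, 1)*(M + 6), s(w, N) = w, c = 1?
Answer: 128*sqrt(23)/9 ≈ 68.207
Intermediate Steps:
I(r, P) = -4 (I(r, P) = 1*(-4) = -4)
t(M) = M*(6 + M) (t(M) = M*(M + 6) = M*(6 + M))
h(V) = -8/V (h(V) = (-4*(6 - 4))/V = (-4*2)/V = -8/V)
h(-18)*z(23) = (-8/(-18))*(32*sqrt(23)) = (-8*(-1/18))*(32*sqrt(23)) = 4*(32*sqrt(23))/9 = 128*sqrt(23)/9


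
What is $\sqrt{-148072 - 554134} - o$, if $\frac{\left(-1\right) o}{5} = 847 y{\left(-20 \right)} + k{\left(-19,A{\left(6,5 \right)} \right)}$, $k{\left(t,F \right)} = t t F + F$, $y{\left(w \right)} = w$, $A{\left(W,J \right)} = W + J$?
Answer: $-64790 + i \sqrt{702206} \approx -64790.0 + 837.98 i$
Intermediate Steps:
$A{\left(W,J \right)} = J + W$
$k{\left(t,F \right)} = F + F t^{2}$ ($k{\left(t,F \right)} = t^{2} F + F = F t^{2} + F = F + F t^{2}$)
$o = 64790$ ($o = - 5 \left(847 \left(-20\right) + \left(5 + 6\right) \left(1 + \left(-19\right)^{2}\right)\right) = - 5 \left(-16940 + 11 \left(1 + 361\right)\right) = - 5 \left(-16940 + 11 \cdot 362\right) = - 5 \left(-16940 + 3982\right) = \left(-5\right) \left(-12958\right) = 64790$)
$\sqrt{-148072 - 554134} - o = \sqrt{-148072 - 554134} - 64790 = \sqrt{-702206} - 64790 = i \sqrt{702206} - 64790 = -64790 + i \sqrt{702206}$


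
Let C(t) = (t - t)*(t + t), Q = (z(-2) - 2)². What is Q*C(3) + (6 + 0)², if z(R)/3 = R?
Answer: 36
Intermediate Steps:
z(R) = 3*R
Q = 64 (Q = (3*(-2) - 2)² = (-6 - 2)² = (-8)² = 64)
C(t) = 0 (C(t) = 0*(2*t) = 0)
Q*C(3) + (6 + 0)² = 64*0 + (6 + 0)² = 0 + 6² = 0 + 36 = 36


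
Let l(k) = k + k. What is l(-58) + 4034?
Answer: 3918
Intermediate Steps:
l(k) = 2*k
l(-58) + 4034 = 2*(-58) + 4034 = -116 + 4034 = 3918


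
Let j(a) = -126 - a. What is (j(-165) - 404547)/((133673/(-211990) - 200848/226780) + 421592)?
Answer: -1972287971160/2055578233129 ≈ -0.95948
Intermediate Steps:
(j(-165) - 404547)/((133673/(-211990) - 200848/226780) + 421592) = ((-126 - 1*(-165)) - 404547)/((133673/(-211990) - 200848/226780) + 421592) = ((-126 + 165) - 404547)/((133673*(-1/211990) - 200848*1/226780) + 421592) = (39 - 404547)/((-133673/211990 - 50212/56695) + 421592) = -404508/(-7392711/4875770 + 421592) = -404508/2055578233129/4875770 = -404508*4875770/2055578233129 = -1972287971160/2055578233129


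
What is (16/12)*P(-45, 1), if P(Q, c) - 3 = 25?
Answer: 112/3 ≈ 37.333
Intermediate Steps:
P(Q, c) = 28 (P(Q, c) = 3 + 25 = 28)
(16/12)*P(-45, 1) = (16/12)*28 = (16*(1/12))*28 = (4/3)*28 = 112/3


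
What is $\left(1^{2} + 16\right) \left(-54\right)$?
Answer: $-918$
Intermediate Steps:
$\left(1^{2} + 16\right) \left(-54\right) = \left(1 + 16\right) \left(-54\right) = 17 \left(-54\right) = -918$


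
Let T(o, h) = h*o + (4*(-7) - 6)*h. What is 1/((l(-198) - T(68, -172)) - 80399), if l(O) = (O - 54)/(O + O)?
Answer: -11/820054 ≈ -1.3414e-5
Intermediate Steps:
l(O) = (-54 + O)/(2*O) (l(O) = (-54 + O)/((2*O)) = (-54 + O)*(1/(2*O)) = (-54 + O)/(2*O))
T(o, h) = -34*h + h*o (T(o, h) = h*o + (-28 - 6)*h = h*o - 34*h = -34*h + h*o)
1/((l(-198) - T(68, -172)) - 80399) = 1/(((1/2)*(-54 - 198)/(-198) - (-172)*(-34 + 68)) - 80399) = 1/(((1/2)*(-1/198)*(-252) - (-172)*34) - 80399) = 1/((7/11 - 1*(-5848)) - 80399) = 1/((7/11 + 5848) - 80399) = 1/(64335/11 - 80399) = 1/(-820054/11) = -11/820054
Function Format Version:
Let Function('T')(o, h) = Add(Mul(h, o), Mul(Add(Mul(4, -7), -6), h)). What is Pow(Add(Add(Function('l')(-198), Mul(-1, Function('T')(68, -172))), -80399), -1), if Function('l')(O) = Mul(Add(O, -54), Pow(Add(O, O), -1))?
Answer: Rational(-11, 820054) ≈ -1.3414e-5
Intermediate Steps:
Function('l')(O) = Mul(Rational(1, 2), Pow(O, -1), Add(-54, O)) (Function('l')(O) = Mul(Add(-54, O), Pow(Mul(2, O), -1)) = Mul(Add(-54, O), Mul(Rational(1, 2), Pow(O, -1))) = Mul(Rational(1, 2), Pow(O, -1), Add(-54, O)))
Function('T')(o, h) = Add(Mul(-34, h), Mul(h, o)) (Function('T')(o, h) = Add(Mul(h, o), Mul(Add(-28, -6), h)) = Add(Mul(h, o), Mul(-34, h)) = Add(Mul(-34, h), Mul(h, o)))
Pow(Add(Add(Function('l')(-198), Mul(-1, Function('T')(68, -172))), -80399), -1) = Pow(Add(Add(Mul(Rational(1, 2), Pow(-198, -1), Add(-54, -198)), Mul(-1, Mul(-172, Add(-34, 68)))), -80399), -1) = Pow(Add(Add(Mul(Rational(1, 2), Rational(-1, 198), -252), Mul(-1, Mul(-172, 34))), -80399), -1) = Pow(Add(Add(Rational(7, 11), Mul(-1, -5848)), -80399), -1) = Pow(Add(Add(Rational(7, 11), 5848), -80399), -1) = Pow(Add(Rational(64335, 11), -80399), -1) = Pow(Rational(-820054, 11), -1) = Rational(-11, 820054)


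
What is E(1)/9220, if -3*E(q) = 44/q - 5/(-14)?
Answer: -207/129080 ≈ -0.0016037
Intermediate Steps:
E(q) = -5/42 - 44/(3*q) (E(q) = -(44/q - 5/(-14))/3 = -(44/q - 5*(-1/14))/3 = -(44/q + 5/14)/3 = -(5/14 + 44/q)/3 = -5/42 - 44/(3*q))
E(1)/9220 = ((1/42)*(-616 - 5*1)/1)/9220 = ((1/42)*1*(-616 - 5))*(1/9220) = ((1/42)*1*(-621))*(1/9220) = -207/14*1/9220 = -207/129080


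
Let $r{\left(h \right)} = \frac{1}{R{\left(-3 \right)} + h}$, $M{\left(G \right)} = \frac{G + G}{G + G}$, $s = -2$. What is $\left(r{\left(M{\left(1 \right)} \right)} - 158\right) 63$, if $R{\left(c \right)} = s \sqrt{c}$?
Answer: $- \frac{129339}{13} + \frac{126 i \sqrt{3}}{13} \approx -9949.2 + 16.788 i$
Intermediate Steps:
$M{\left(G \right)} = 1$ ($M{\left(G \right)} = \frac{2 G}{2 G} = 2 G \frac{1}{2 G} = 1$)
$R{\left(c \right)} = - 2 \sqrt{c}$
$r{\left(h \right)} = \frac{1}{h - 2 i \sqrt{3}}$ ($r{\left(h \right)} = \frac{1}{- 2 \sqrt{-3} + h} = \frac{1}{- 2 i \sqrt{3} + h} = \frac{1}{h - 2 i \sqrt{3}}$)
$\left(r{\left(M{\left(1 \right)} \right)} - 158\right) 63 = \left(\frac{1}{1 - 2 i \sqrt{3}} - 158\right) 63 = \left(-158 + \frac{1}{1 - 2 i \sqrt{3}}\right) 63 = -9954 + \frac{63}{1 - 2 i \sqrt{3}}$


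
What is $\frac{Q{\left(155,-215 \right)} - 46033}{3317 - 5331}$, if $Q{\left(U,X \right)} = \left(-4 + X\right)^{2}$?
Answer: $- \frac{964}{1007} \approx -0.9573$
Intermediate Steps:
$\frac{Q{\left(155,-215 \right)} - 46033}{3317 - 5331} = \frac{\left(-4 - 215\right)^{2} - 46033}{3317 - 5331} = \frac{\left(-219\right)^{2} - 46033}{-2014} = \left(47961 - 46033\right) \left(- \frac{1}{2014}\right) = 1928 \left(- \frac{1}{2014}\right) = - \frac{964}{1007}$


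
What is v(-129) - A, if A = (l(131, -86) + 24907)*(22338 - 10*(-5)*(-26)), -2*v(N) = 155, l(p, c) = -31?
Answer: -1046682731/2 ≈ -5.2334e+8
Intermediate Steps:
v(N) = -155/2 (v(N) = -1/2*155 = -155/2)
A = 523341288 (A = (-31 + 24907)*(22338 - 10*(-5)*(-26)) = 24876*(22338 + 50*(-26)) = 24876*(22338 - 1300) = 24876*21038 = 523341288)
v(-129) - A = -155/2 - 1*523341288 = -155/2 - 523341288 = -1046682731/2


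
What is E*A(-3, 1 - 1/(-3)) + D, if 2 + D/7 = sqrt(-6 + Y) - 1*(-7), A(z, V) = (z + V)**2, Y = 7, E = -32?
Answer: -422/9 ≈ -46.889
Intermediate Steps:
A(z, V) = (V + z)**2
D = 42 (D = -14 + 7*(sqrt(-6 + 7) - 1*(-7)) = -14 + 7*(sqrt(1) + 7) = -14 + 7*(1 + 7) = -14 + 7*8 = -14 + 56 = 42)
E*A(-3, 1 - 1/(-3)) + D = -32*((1 - 1/(-3)) - 3)**2 + 42 = -32*((1 - 1*(-1/3)) - 3)**2 + 42 = -32*((1 + 1/3) - 3)**2 + 42 = -32*(4/3 - 3)**2 + 42 = -32*(-5/3)**2 + 42 = -32*25/9 + 42 = -800/9 + 42 = -422/9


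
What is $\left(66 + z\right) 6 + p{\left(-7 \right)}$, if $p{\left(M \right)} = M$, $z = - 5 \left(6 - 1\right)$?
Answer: $239$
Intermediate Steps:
$z = -25$ ($z = \left(-5\right) 5 = -25$)
$\left(66 + z\right) 6 + p{\left(-7 \right)} = \left(66 - 25\right) 6 - 7 = 41 \cdot 6 - 7 = 246 - 7 = 239$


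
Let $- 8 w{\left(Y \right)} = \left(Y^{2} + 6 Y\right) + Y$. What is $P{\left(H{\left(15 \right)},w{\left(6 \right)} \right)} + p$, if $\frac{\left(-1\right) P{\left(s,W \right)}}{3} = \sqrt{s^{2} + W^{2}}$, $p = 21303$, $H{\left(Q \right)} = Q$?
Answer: $21303 - \frac{9 \sqrt{569}}{4} \approx 21249.0$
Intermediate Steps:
$w{\left(Y \right)} = - \frac{7 Y}{8} - \frac{Y^{2}}{8}$ ($w{\left(Y \right)} = - \frac{\left(Y^{2} + 6 Y\right) + Y}{8} = - \frac{Y^{2} + 7 Y}{8} = - \frac{7 Y}{8} - \frac{Y^{2}}{8}$)
$P{\left(s,W \right)} = - 3 \sqrt{W^{2} + s^{2}}$ ($P{\left(s,W \right)} = - 3 \sqrt{s^{2} + W^{2}} = - 3 \sqrt{W^{2} + s^{2}}$)
$P{\left(H{\left(15 \right)},w{\left(6 \right)} \right)} + p = - 3 \sqrt{\left(\left(- \frac{1}{8}\right) 6 \left(7 + 6\right)\right)^{2} + 15^{2}} + 21303 = - 3 \sqrt{\left(\left(- \frac{1}{8}\right) 6 \cdot 13\right)^{2} + 225} + 21303 = - 3 \sqrt{\left(- \frac{39}{4}\right)^{2} + 225} + 21303 = - 3 \sqrt{\frac{1521}{16} + 225} + 21303 = - 3 \sqrt{\frac{5121}{16}} + 21303 = - 3 \frac{3 \sqrt{569}}{4} + 21303 = - \frac{9 \sqrt{569}}{4} + 21303 = 21303 - \frac{9 \sqrt{569}}{4}$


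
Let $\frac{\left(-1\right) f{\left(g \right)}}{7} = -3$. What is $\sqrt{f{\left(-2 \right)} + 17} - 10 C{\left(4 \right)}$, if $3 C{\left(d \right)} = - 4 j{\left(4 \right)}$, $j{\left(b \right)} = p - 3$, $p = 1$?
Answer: $- \frac{80}{3} + \sqrt{38} \approx -20.502$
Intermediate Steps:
$j{\left(b \right)} = -2$ ($j{\left(b \right)} = 1 - 3 = -2$)
$f{\left(g \right)} = 21$ ($f{\left(g \right)} = \left(-7\right) \left(-3\right) = 21$)
$C{\left(d \right)} = \frac{8}{3}$ ($C{\left(d \right)} = \frac{\left(-4\right) \left(-2\right)}{3} = \frac{1}{3} \cdot 8 = \frac{8}{3}$)
$\sqrt{f{\left(-2 \right)} + 17} - 10 C{\left(4 \right)} = \sqrt{21 + 17} - \frac{80}{3} = \sqrt{38} - \frac{80}{3} = - \frac{80}{3} + \sqrt{38}$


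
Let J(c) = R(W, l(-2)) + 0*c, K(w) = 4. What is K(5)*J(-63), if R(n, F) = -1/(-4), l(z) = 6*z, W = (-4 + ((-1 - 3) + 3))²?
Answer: 1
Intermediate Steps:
W = 25 (W = (-4 + (-4 + 3))² = (-4 - 1)² = (-5)² = 25)
R(n, F) = ¼ (R(n, F) = -1*(-¼) = ¼)
J(c) = ¼ (J(c) = ¼ + 0*c = ¼ + 0 = ¼)
K(5)*J(-63) = 4*(¼) = 1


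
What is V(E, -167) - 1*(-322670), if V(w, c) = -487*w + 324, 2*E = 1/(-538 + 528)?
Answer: 6460367/20 ≈ 3.2302e+5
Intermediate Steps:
E = -1/20 (E = 1/(2*(-538 + 528)) = (½)/(-10) = (½)*(-⅒) = -1/20 ≈ -0.050000)
V(w, c) = 324 - 487*w
V(E, -167) - 1*(-322670) = (324 - 487*(-1/20)) - 1*(-322670) = (324 + 487/20) + 322670 = 6967/20 + 322670 = 6460367/20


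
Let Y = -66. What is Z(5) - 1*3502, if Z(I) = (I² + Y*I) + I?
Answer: -3802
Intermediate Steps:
Z(I) = I² - 65*I (Z(I) = (I² - 66*I) + I = I² - 65*I)
Z(5) - 1*3502 = 5*(-65 + 5) - 1*3502 = 5*(-60) - 3502 = -300 - 3502 = -3802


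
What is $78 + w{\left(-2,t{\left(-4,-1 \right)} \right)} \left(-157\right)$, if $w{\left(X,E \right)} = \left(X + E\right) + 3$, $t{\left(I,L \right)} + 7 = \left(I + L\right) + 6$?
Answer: $863$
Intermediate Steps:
$t{\left(I,L \right)} = -1 + I + L$ ($t{\left(I,L \right)} = -7 + \left(\left(I + L\right) + 6\right) = -7 + \left(6 + I + L\right) = -1 + I + L$)
$w{\left(X,E \right)} = 3 + E + X$ ($w{\left(X,E \right)} = \left(E + X\right) + 3 = 3 + E + X$)
$78 + w{\left(-2,t{\left(-4,-1 \right)} \right)} \left(-157\right) = 78 + \left(3 - 6 - 2\right) \left(-157\right) = 78 - -785 = 78 + 785 = 863$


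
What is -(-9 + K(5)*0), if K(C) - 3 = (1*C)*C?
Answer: 9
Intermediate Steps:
K(C) = 3 + C² (K(C) = 3 + (1*C)*C = 3 + C*C = 3 + C²)
-(-9 + K(5)*0) = -(-9 + (3 + 5²)*0) = -(-9 + (3 + 25)*0) = -(-9 + 28*0) = -(-9 + 0) = -1*(-9) = 9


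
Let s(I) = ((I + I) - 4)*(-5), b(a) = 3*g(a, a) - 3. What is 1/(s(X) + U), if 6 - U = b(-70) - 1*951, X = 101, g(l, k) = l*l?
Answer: -1/14730 ≈ -6.7889e-5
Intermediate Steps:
g(l, k) = l**2
b(a) = -3 + 3*a**2 (b(a) = 3*a**2 - 3 = -3 + 3*a**2)
U = -13740 (U = 6 - ((-3 + 3*(-70)**2) - 1*951) = 6 - ((-3 + 3*4900) - 951) = 6 - ((-3 + 14700) - 951) = 6 - (14697 - 951) = 6 - 1*13746 = 6 - 13746 = -13740)
s(I) = 20 - 10*I (s(I) = (2*I - 4)*(-5) = (-4 + 2*I)*(-5) = 20 - 10*I)
1/(s(X) + U) = 1/((20 - 10*101) - 13740) = 1/((20 - 1010) - 13740) = 1/(-990 - 13740) = 1/(-14730) = -1/14730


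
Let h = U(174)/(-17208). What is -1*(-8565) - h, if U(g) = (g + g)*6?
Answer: 2047064/239 ≈ 8565.1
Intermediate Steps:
U(g) = 12*g (U(g) = (2*g)*6 = 12*g)
h = -29/239 (h = (12*174)/(-17208) = 2088*(-1/17208) = -29/239 ≈ -0.12134)
-1*(-8565) - h = -1*(-8565) - 1*(-29/239) = 8565 + 29/239 = 2047064/239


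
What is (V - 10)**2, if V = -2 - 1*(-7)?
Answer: 25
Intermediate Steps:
V = 5 (V = -2 + 7 = 5)
(V - 10)**2 = (5 - 10)**2 = (-5)**2 = 25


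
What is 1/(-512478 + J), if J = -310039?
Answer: -1/822517 ≈ -1.2158e-6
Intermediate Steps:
1/(-512478 + J) = 1/(-512478 - 310039) = 1/(-822517) = -1/822517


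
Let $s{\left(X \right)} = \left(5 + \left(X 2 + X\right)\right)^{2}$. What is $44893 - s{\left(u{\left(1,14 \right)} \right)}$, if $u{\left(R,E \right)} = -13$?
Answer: $43737$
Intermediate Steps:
$s{\left(X \right)} = \left(5 + 3 X\right)^{2}$ ($s{\left(X \right)} = \left(5 + \left(2 X + X\right)\right)^{2} = \left(5 + 3 X\right)^{2}$)
$44893 - s{\left(u{\left(1,14 \right)} \right)} = 44893 - \left(5 + 3 \left(-13\right)\right)^{2} = 44893 - \left(5 - 39\right)^{2} = 44893 - \left(-34\right)^{2} = 44893 - 1156 = 43737$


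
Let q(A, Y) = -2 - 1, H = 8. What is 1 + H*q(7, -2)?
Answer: -23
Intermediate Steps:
q(A, Y) = -3
1 + H*q(7, -2) = 1 + 8*(-3) = 1 - 24 = -23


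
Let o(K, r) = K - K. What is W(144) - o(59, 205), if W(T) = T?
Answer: 144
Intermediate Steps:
o(K, r) = 0
W(144) - o(59, 205) = 144 - 1*0 = 144 + 0 = 144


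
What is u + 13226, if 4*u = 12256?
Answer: 16290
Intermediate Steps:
u = 3064 (u = (¼)*12256 = 3064)
u + 13226 = 3064 + 13226 = 16290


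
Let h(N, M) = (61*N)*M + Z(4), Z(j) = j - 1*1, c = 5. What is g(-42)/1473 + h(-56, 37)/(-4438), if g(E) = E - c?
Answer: 185962411/6537174 ≈ 28.447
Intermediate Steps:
Z(j) = -1 + j (Z(j) = j - 1 = -1 + j)
g(E) = -5 + E (g(E) = E - 1*5 = E - 5 = -5 + E)
h(N, M) = 3 + 61*M*N (h(N, M) = (61*N)*M + (-1 + 4) = 61*M*N + 3 = 3 + 61*M*N)
g(-42)/1473 + h(-56, 37)/(-4438) = (-5 - 42)/1473 + (3 + 61*37*(-56))/(-4438) = -47*1/1473 + (3 - 126392)*(-1/4438) = -47/1473 - 126389*(-1/4438) = -47/1473 + 126389/4438 = 185962411/6537174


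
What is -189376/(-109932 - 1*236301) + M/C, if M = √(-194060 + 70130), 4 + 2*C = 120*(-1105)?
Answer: 189376/346233 - 27*I*√170/66302 ≈ 0.54696 - 0.0053096*I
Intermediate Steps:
C = -66302 (C = -2 + (120*(-1105))/2 = -2 + (½)*(-132600) = -2 - 66300 = -66302)
M = 27*I*√170 (M = √(-123930) = 27*I*√170 ≈ 352.04*I)
-189376/(-109932 - 1*236301) + M/C = -189376/(-109932 - 1*236301) + (27*I*√170)/(-66302) = -189376/(-109932 - 236301) + (27*I*√170)*(-1/66302) = -189376/(-346233) - 27*I*√170/66302 = -189376*(-1/346233) - 27*I*√170/66302 = 189376/346233 - 27*I*√170/66302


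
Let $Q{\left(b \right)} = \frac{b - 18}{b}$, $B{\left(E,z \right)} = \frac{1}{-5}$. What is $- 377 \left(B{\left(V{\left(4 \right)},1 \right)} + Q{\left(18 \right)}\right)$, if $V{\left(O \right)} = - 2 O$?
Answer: $\frac{377}{5} \approx 75.4$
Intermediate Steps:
$B{\left(E,z \right)} = - \frac{1}{5}$
$Q{\left(b \right)} = \frac{-18 + b}{b}$
$- 377 \left(B{\left(V{\left(4 \right)},1 \right)} + Q{\left(18 \right)}\right) = - 377 \left(- \frac{1}{5} + \frac{-18 + 18}{18}\right) = - 377 \left(- \frac{1}{5} + \frac{1}{18} \cdot 0\right) = - 377 \left(- \frac{1}{5} + 0\right) = \left(-377\right) \left(- \frac{1}{5}\right) = \frac{377}{5}$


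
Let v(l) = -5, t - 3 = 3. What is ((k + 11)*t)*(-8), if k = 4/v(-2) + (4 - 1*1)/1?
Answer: -3168/5 ≈ -633.60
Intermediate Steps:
t = 6 (t = 3 + 3 = 6)
k = 11/5 (k = 4/(-5) + (4 - 1*1)/1 = 4*(-1/5) + (4 - 1)*1 = -4/5 + 3*1 = -4/5 + 3 = 11/5 ≈ 2.2000)
((k + 11)*t)*(-8) = ((11/5 + 11)*6)*(-8) = ((66/5)*6)*(-8) = (396/5)*(-8) = -3168/5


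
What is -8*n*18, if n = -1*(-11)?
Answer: -1584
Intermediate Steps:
n = 11
-8*n*18 = -8*11*18 = -88*18 = -1584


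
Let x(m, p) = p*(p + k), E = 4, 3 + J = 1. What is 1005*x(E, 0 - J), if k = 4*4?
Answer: 36180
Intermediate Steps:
J = -2 (J = -3 + 1 = -2)
k = 16
x(m, p) = p*(16 + p) (x(m, p) = p*(p + 16) = p*(16 + p))
1005*x(E, 0 - J) = 1005*((0 - 1*(-2))*(16 + (0 - 1*(-2)))) = 1005*((0 + 2)*(16 + (0 + 2))) = 1005*(2*(16 + 2)) = 1005*(2*18) = 1005*36 = 36180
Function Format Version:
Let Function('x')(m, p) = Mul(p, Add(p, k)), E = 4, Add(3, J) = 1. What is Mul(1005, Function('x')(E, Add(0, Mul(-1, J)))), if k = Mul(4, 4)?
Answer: 36180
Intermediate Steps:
J = -2 (J = Add(-3, 1) = -2)
k = 16
Function('x')(m, p) = Mul(p, Add(16, p)) (Function('x')(m, p) = Mul(p, Add(p, 16)) = Mul(p, Add(16, p)))
Mul(1005, Function('x')(E, Add(0, Mul(-1, J)))) = Mul(1005, Mul(Add(0, Mul(-1, -2)), Add(16, Add(0, Mul(-1, -2))))) = Mul(1005, Mul(Add(0, 2), Add(16, Add(0, 2)))) = Mul(1005, Mul(2, Add(16, 2))) = Mul(1005, Mul(2, 18)) = Mul(1005, 36) = 36180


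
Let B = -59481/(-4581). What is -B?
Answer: -6609/509 ≈ -12.984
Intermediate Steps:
B = 6609/509 (B = -59481*(-1/4581) = 6609/509 ≈ 12.984)
-B = -1*6609/509 = -6609/509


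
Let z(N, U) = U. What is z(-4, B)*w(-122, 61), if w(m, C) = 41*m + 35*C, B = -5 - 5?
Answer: 28670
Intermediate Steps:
B = -10
w(m, C) = 35*C + 41*m
z(-4, B)*w(-122, 61) = -10*(35*61 + 41*(-122)) = -10*(2135 - 5002) = -10*(-2867) = 28670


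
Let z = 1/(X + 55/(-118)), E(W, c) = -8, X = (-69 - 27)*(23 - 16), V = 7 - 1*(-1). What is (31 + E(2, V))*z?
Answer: -2714/79351 ≈ -0.034202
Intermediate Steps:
V = 8 (V = 7 + 1 = 8)
X = -672 (X = -96*7 = -672)
z = -118/79351 (z = 1/(-672 + 55/(-118)) = 1/(-672 + 55*(-1/118)) = 1/(-672 - 55/118) = 1/(-79351/118) = -118/79351 ≈ -0.0014871)
(31 + E(2, V))*z = (31 - 8)*(-118/79351) = 23*(-118/79351) = -2714/79351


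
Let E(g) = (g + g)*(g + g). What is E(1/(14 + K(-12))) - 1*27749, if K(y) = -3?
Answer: -3357625/121 ≈ -27749.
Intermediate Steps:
E(g) = 4*g**2 (E(g) = (2*g)*(2*g) = 4*g**2)
E(1/(14 + K(-12))) - 1*27749 = 4*(1/(14 - 3))**2 - 1*27749 = 4*(1/11)**2 - 27749 = 4*(1/121) - 27749 = 4/121 - 27749 = -3357625/121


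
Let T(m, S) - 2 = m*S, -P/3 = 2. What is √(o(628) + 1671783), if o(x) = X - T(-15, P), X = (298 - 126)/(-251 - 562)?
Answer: √1104935788743/813 ≈ 1292.9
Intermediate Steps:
P = -6 (P = -3*2 = -6)
T(m, S) = 2 + S*m (T(m, S) = 2 + m*S = 2 + S*m)
X = -172/813 (X = 172/(-813) = 172*(-1/813) = -172/813 ≈ -0.21156)
o(x) = -74968/813 (o(x) = -172/813 - (2 - 6*(-15)) = -172/813 - (2 + 90) = -172/813 - 1*92 = -172/813 - 92 = -74968/813)
√(o(628) + 1671783) = √(-74968/813 + 1671783) = √(1359084611/813) = √1104935788743/813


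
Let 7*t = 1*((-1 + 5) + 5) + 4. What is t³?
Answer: 2197/343 ≈ 6.4053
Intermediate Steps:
t = 13/7 (t = (1*((-1 + 5) + 5) + 4)/7 = (1*(4 + 5) + 4)/7 = (1*9 + 4)/7 = (9 + 4)/7 = (⅐)*13 = 13/7 ≈ 1.8571)
t³ = (13/7)³ = 2197/343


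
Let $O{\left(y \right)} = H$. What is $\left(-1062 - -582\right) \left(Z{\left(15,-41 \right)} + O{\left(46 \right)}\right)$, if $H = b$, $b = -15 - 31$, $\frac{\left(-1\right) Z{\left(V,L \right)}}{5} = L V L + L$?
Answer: $60439680$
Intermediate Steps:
$Z{\left(V,L \right)} = - 5 L - 5 V L^{2}$ ($Z{\left(V,L \right)} = - 5 \left(L V L + L\right) = - 5 \left(V L^{2} + L\right) = - 5 \left(L + V L^{2}\right) = - 5 L - 5 V L^{2}$)
$b = -46$
$H = -46$
$O{\left(y \right)} = -46$
$\left(-1062 - -582\right) \left(Z{\left(15,-41 \right)} + O{\left(46 \right)}\right) = \left(-1062 - -582\right) \left(\left(-5\right) \left(-41\right) \left(1 - 615\right) - 46\right) = \left(-1062 + 582\right) \left(\left(-5\right) \left(-41\right) \left(1 - 615\right) - 46\right) = - 480 \left(\left(-5\right) \left(-41\right) \left(-614\right) - 46\right) = - 480 \left(-125870 - 46\right) = \left(-480\right) \left(-125916\right) = 60439680$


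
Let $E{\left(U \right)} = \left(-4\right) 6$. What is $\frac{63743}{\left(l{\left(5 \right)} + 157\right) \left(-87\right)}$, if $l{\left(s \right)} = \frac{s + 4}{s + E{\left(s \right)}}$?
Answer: $- \frac{1211117}{258738} \approx -4.6809$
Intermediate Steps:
$E{\left(U \right)} = -24$
$l{\left(s \right)} = \frac{4 + s}{-24 + s}$ ($l{\left(s \right)} = \frac{s + 4}{s - 24} = \frac{4 + s}{-24 + s}$)
$\frac{63743}{\left(l{\left(5 \right)} + 157\right) \left(-87\right)} = \frac{63743}{\left(\frac{4 + 5}{-24 + 5} + 157\right) \left(-87\right)} = \frac{63743}{\left(\frac{1}{-19} \cdot 9 + 157\right) \left(-87\right)} = \frac{63743}{\left(\left(- \frac{1}{19}\right) 9 + 157\right) \left(-87\right)} = \frac{63743}{\left(- \frac{9}{19} + 157\right) \left(-87\right)} = \frac{63743}{\frac{2974}{19} \left(-87\right)} = \frac{63743}{- \frac{258738}{19}} = 63743 \left(- \frac{19}{258738}\right) = - \frac{1211117}{258738}$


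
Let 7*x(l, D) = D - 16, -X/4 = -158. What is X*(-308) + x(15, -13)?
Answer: -1362621/7 ≈ -1.9466e+5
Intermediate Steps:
X = 632 (X = -4*(-158) = 632)
x(l, D) = -16/7 + D/7 (x(l, D) = (D - 16)/7 = (-16 + D)/7 = -16/7 + D/7)
X*(-308) + x(15, -13) = 632*(-308) + (-16/7 + (⅐)*(-13)) = -194656 + (-16/7 - 13/7) = -194656 - 29/7 = -1362621/7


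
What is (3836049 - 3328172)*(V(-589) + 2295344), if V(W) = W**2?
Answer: 1341945621405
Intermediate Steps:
(3836049 - 3328172)*(V(-589) + 2295344) = (3836049 - 3328172)*((-589)**2 + 2295344) = 507877*(346921 + 2295344) = 507877*2642265 = 1341945621405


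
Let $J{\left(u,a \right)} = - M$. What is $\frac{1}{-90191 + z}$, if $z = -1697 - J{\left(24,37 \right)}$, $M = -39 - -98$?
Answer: $- \frac{1}{91829} \approx -1.089 \cdot 10^{-5}$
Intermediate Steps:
$M = 59$ ($M = -39 + 98 = 59$)
$J{\left(u,a \right)} = -59$ ($J{\left(u,a \right)} = \left(-1\right) 59 = -59$)
$z = -1638$ ($z = -1697 - -59 = -1697 + 59 = -1638$)
$\frac{1}{-90191 + z} = \frac{1}{-90191 - 1638} = \frac{1}{-91829} = - \frac{1}{91829}$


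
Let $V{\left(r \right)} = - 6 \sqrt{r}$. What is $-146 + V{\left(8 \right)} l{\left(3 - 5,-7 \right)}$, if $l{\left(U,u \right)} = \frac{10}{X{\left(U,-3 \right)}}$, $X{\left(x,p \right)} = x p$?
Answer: $-146 - 20 \sqrt{2} \approx -174.28$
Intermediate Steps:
$X{\left(x,p \right)} = p x$
$l{\left(U,u \right)} = - \frac{10}{3 U}$ ($l{\left(U,u \right)} = \frac{10}{\left(-3\right) U} = 10 \left(- \frac{1}{3 U}\right) = - \frac{10}{3 U}$)
$-146 + V{\left(8 \right)} l{\left(3 - 5,-7 \right)} = -146 + - 6 \sqrt{8} \left(- \frac{10}{3 \left(3 - 5\right)}\right) = -146 + - 6 \cdot 2 \sqrt{2} \left(- \frac{10}{3 \left(3 - 5\right)}\right) = -146 + - 12 \sqrt{2} \left(- \frac{10}{3 \left(-2\right)}\right) = -146 + - 12 \sqrt{2} \left(\left(- \frac{10}{3}\right) \left(- \frac{1}{2}\right)\right) = -146 + - 12 \sqrt{2} \cdot \frac{5}{3} = -146 - 20 \sqrt{2}$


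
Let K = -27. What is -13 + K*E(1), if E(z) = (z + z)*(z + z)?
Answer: -121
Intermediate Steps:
E(z) = 4*z² (E(z) = (2*z)*(2*z) = 4*z²)
-13 + K*E(1) = -13 - 108*1² = -13 - 108 = -121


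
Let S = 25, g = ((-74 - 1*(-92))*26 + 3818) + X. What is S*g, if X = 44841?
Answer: 1228175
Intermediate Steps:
g = 49127 (g = ((-74 - 1*(-92))*26 + 3818) + 44841 = ((-74 + 92)*26 + 3818) + 44841 = (18*26 + 3818) + 44841 = (468 + 3818) + 44841 = 4286 + 44841 = 49127)
S*g = 25*49127 = 1228175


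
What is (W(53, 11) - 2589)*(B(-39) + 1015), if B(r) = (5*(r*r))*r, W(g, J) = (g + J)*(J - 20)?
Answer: 935510700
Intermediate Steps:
W(g, J) = (-20 + J)*(J + g) (W(g, J) = (J + g)*(-20 + J) = (-20 + J)*(J + g))
B(r) = 5*r**3 (B(r) = (5*r**2)*r = 5*r**3)
(W(53, 11) - 2589)*(B(-39) + 1015) = ((11**2 - 20*11 - 20*53 + 11*53) - 2589)*(5*(-39)**3 + 1015) = ((121 - 220 - 1060 + 583) - 2589)*(5*(-59319) + 1015) = (-576 - 2589)*(-296595 + 1015) = -3165*(-295580) = 935510700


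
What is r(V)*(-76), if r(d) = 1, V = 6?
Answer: -76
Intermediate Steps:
r(V)*(-76) = 1*(-76) = -76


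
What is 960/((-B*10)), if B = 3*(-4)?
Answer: 8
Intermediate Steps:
B = -12
960/((-B*10)) = 960/((-1*(-12)*10)) = 960/((12*10)) = 960/120 = 960*(1/120) = 8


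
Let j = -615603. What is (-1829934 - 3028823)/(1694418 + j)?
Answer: -4858757/1078815 ≈ -4.5038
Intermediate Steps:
(-1829934 - 3028823)/(1694418 + j) = (-1829934 - 3028823)/(1694418 - 615603) = -4858757/1078815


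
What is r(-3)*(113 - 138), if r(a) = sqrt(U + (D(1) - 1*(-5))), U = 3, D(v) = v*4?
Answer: -50*sqrt(3) ≈ -86.603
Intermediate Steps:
D(v) = 4*v
r(a) = 2*sqrt(3) (r(a) = sqrt(3 + (4*1 - 1*(-5))) = sqrt(3 + (4 + 5)) = sqrt(3 + 9) = sqrt(12) = 2*sqrt(3))
r(-3)*(113 - 138) = (2*sqrt(3))*(113 - 138) = (2*sqrt(3))*(-25) = -50*sqrt(3)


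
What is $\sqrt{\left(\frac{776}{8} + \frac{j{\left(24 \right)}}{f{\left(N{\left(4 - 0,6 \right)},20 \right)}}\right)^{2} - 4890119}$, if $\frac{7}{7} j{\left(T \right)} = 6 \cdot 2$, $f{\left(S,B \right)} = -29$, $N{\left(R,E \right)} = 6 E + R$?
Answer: $\frac{i \sqrt{4104744478}}{29} \approx 2209.3 i$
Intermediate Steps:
$N{\left(R,E \right)} = R + 6 E$
$j{\left(T \right)} = 12$ ($j{\left(T \right)} = 6 \cdot 2 = 12$)
$\sqrt{\left(\frac{776}{8} + \frac{j{\left(24 \right)}}{f{\left(N{\left(4 - 0,6 \right)},20 \right)}}\right)^{2} - 4890119} = \sqrt{\left(\frac{776}{8} + \frac{12}{-29}\right)^{2} - 4890119} = \sqrt{\left(776 \cdot \frac{1}{8} + 12 \left(- \frac{1}{29}\right)\right)^{2} - 4890119} = \sqrt{\left(97 - \frac{12}{29}\right)^{2} - 4890119} = \sqrt{\left(\frac{2801}{29}\right)^{2} - 4890119} = \sqrt{\frac{7845601}{841} - 4890119} = \sqrt{- \frac{4104744478}{841}} = \frac{i \sqrt{4104744478}}{29}$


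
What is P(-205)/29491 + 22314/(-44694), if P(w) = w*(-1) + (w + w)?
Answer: -111204074/219678459 ≈ -0.50621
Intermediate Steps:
P(w) = w (P(w) = -w + 2*w = w)
P(-205)/29491 + 22314/(-44694) = -205/29491 + 22314/(-44694) = -205*1/29491 + 22314*(-1/44694) = -205/29491 - 3719/7449 = -111204074/219678459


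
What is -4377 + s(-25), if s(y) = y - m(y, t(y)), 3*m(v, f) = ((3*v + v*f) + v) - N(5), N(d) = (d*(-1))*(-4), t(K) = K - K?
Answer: -4362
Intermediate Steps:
t(K) = 0
N(d) = 4*d (N(d) = -d*(-4) = 4*d)
m(v, f) = -20/3 + 4*v/3 + f*v/3 (m(v, f) = (((3*v + v*f) + v) - 4*5)/3 = (((3*v + f*v) + v) - 1*20)/3 = ((4*v + f*v) - 20)/3 = (-20 + 4*v + f*v)/3 = -20/3 + 4*v/3 + f*v/3)
s(y) = 20/3 - y/3 (s(y) = y - (-20/3 + 4*y/3 + (1/3)*0*y) = y - (-20/3 + 4*y/3 + 0) = y - (-20/3 + 4*y/3) = y + (20/3 - 4*y/3) = 20/3 - y/3)
-4377 + s(-25) = -4377 + (20/3 - 1/3*(-25)) = -4377 + (20/3 + 25/3) = -4377 + 15 = -4362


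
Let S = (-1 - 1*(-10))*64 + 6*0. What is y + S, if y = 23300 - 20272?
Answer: 3604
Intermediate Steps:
y = 3028
S = 576 (S = (-1 + 10)*64 + 0 = 9*64 + 0 = 576 + 0 = 576)
y + S = 3028 + 576 = 3604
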